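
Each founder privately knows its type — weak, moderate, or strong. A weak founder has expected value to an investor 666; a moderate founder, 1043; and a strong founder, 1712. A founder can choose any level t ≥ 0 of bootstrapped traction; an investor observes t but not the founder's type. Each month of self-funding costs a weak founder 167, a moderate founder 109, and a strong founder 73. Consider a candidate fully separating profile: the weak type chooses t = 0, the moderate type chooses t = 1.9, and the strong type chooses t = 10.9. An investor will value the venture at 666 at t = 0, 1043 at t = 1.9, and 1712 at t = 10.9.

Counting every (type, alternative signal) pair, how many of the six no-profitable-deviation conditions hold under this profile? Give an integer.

Moderate (own payoff 1043 − 109×1.9 = 835.9): to t=0 gives 666 → no gain ✓; to t=10.9 gives 1712 − 109×10.9 = 523.9 → no gain ✓.
Weak (own payoff 666): to t=1.9 gives 1043 − 167×1.9 = 725.7 → profitable ✗; to t=10.9 gives 1712 − 167×10.9 = -108.3 → no gain ✓.
Strong (own payoff 1712 − 73×10.9 = 916.3): to t=0 gives 666 → no gain ✓; to t=1.9 gives 1043 − 73×1.9 = 904.3 → no gain ✓.
5 of the 6 constraints hold; not an equilibrium.

5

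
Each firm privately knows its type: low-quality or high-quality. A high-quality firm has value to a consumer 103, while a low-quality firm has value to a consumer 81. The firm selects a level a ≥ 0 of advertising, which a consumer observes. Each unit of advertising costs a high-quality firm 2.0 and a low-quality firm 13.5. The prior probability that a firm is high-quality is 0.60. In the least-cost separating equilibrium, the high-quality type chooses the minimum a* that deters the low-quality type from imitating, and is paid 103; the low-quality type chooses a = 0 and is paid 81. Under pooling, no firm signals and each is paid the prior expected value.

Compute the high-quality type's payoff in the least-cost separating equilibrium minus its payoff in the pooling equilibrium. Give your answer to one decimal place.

Least-cost separating signal: a* solves 81 = 103 − 13.5·a*, so a* = (103 − 81)/13.5 ≈ 1.6296.
High-quality type's separating payoff: 103 − 2.0 × a* = 103 − 2.0 × (103 − 81)/13.5 = 103 − 44/13.5 ≈ 99.741.
Pooling payoff: 0.60 × 103 + 0.40 × 81 = 94.2.
Difference: 99.741 − 94.2 = 5.541, i.e. 5.5 to one decimal place.
The high-quality type prefers to separate.

5.5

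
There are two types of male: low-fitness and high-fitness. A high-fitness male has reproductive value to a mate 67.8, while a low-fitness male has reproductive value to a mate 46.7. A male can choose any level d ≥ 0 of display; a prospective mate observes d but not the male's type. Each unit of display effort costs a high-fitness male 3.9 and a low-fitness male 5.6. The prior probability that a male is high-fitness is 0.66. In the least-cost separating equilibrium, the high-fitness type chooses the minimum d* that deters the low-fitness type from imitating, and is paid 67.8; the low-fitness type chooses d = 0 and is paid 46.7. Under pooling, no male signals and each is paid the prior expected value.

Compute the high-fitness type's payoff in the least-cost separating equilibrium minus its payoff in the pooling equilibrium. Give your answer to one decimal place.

Least-cost separating signal: d* solves 46.7 = 67.8 − 5.6·d*, so d* = (67.8 − 46.7)/5.6 ≈ 3.7679.
High-fitness type's separating payoff: 67.8 − 3.9 × d* = 67.8 − 3.9 × (67.8 − 46.7)/5.6 = 67.8 − 82.29/5.6 ≈ 53.105.
Pooling payoff: 0.66 × 67.8 + 0.34 × 46.7 = 60.626.
Difference: 53.105 − 60.626 = -7.521, i.e. -7.5 to one decimal place.
The high-fitness type would prefer the pooling outcome.

-7.5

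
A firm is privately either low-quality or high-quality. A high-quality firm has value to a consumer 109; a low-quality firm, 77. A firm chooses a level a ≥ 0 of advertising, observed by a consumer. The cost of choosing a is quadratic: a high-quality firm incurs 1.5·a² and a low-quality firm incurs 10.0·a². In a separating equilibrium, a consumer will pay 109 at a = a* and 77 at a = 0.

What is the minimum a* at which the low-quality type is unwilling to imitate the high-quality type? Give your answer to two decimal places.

The low-quality type at a = 0 receives 77; imitating at a* yields 109 − 10.0·a*².
Indifference: 77 = 109 − 10.0·a*², so a*² = (109 − 77) / 10.0 = 3.2.
a* = √3.2 ≈ 1.79.

1.79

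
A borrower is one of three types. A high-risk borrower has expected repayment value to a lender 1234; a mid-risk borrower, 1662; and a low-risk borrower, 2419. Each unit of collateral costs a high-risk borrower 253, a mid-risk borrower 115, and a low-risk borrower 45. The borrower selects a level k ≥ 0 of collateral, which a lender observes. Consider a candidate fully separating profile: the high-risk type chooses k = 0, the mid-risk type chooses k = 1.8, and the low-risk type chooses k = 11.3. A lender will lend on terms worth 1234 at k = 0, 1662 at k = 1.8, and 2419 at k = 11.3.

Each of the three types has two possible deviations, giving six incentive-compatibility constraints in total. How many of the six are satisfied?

6

High-risk (own payoff 1234): to k=1.8 gives 1662 − 253×1.8 = 1206.6 → no gain ✓; to k=11.3 gives 2419 − 253×11.3 = -439.9 → no gain ✓.
Low-risk (own payoff 2419 − 45×11.3 = 1910.5): to k=0 gives 1234 → no gain ✓; to k=1.8 gives 1662 − 45×1.8 = 1581 → no gain ✓.
Mid-risk (own payoff 1662 − 115×1.8 = 1455): to k=0 gives 1234 → no gain ✓; to k=11.3 gives 2419 − 115×11.3 = 1119.5 → no gain ✓.
6 of the 6 constraints hold; this profile is a separating equilibrium.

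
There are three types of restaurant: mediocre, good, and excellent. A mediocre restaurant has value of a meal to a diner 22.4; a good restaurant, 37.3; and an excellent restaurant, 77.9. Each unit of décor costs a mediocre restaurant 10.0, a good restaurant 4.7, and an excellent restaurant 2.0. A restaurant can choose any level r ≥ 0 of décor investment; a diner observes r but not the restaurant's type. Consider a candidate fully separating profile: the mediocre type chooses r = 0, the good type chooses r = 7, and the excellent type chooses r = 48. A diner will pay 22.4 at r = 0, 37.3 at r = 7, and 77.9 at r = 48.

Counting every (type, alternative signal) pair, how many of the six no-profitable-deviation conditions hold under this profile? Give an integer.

Mediocre (own payoff 22.4): to r=7 gives 37.3 − 10.0×7 = -32.7 → no gain ✓; to r=48 gives 77.9 − 10.0×48 = -402.1 → no gain ✓.
Good (own payoff 37.3 − 4.7×7 = 4.4): to r=0 gives 22.4 → profitable ✗; to r=48 gives 77.9 − 4.7×48 = -147.7 → no gain ✓.
Excellent (own payoff 77.9 − 2.0×48 = -18.1): to r=0 gives 22.4 → profitable ✗; to r=7 gives 37.3 − 2.0×7 = 23.3 → profitable ✗.
3 of the 6 constraints hold; not an equilibrium.

3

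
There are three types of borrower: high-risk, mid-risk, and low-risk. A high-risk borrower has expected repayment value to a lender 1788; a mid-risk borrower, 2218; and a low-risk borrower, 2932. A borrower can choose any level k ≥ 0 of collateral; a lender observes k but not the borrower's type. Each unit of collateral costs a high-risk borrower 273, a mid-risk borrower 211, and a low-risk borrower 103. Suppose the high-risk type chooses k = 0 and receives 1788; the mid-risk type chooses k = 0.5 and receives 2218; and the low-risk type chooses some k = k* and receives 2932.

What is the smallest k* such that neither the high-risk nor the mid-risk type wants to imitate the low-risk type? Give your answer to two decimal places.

High-risk type (on-path payoff 1788) won't mimic when 1788 ≥ 2932 − 273·k*, i.e. k* ≥ 4.19.
Mid-risk type (on-path payoff 2218 − 211×0.5 = 2112.5) won't mimic when 2112.5 ≥ 2932 − 211·k*, i.e. k* ≥ 3.88.
Both must hold, so k* = max(4.19, 3.88) = 4.19. The high-risk type's constraint binds.

4.19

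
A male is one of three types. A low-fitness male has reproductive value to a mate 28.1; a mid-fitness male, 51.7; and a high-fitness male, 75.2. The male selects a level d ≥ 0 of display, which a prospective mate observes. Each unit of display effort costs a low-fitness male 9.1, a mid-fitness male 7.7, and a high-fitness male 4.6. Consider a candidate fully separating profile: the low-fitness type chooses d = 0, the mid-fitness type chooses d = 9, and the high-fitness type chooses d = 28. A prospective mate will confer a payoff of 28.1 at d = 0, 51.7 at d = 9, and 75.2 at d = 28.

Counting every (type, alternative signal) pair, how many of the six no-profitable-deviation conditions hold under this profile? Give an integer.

3

Mid-fitness (own payoff 51.7 − 7.7×9 = -17.6): to d=0 gives 28.1 → profitable ✗; to d=28 gives 75.2 − 7.7×28 = -140.4 → no gain ✓.
High-fitness (own payoff 75.2 − 4.6×28 = -53.6): to d=0 gives 28.1 → profitable ✗; to d=9 gives 51.7 − 4.6×9 = 10.3 → profitable ✗.
Low-fitness (own payoff 28.1): to d=9 gives 51.7 − 9.1×9 = -30.2 → no gain ✓; to d=28 gives 75.2 − 9.1×28 = -179.6 → no gain ✓.
3 of the 6 constraints hold; not an equilibrium.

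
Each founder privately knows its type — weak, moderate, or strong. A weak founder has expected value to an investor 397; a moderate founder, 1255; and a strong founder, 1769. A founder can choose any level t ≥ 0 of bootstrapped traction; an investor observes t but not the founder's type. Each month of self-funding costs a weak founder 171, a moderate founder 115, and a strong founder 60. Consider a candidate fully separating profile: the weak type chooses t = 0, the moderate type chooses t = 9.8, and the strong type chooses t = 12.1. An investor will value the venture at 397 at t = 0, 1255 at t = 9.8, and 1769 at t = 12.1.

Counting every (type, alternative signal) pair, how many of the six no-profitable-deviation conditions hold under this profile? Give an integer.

Strong (own payoff 1769 − 60×12.1 = 1043): to t=0 gives 397 → no gain ✓; to t=9.8 gives 1255 − 60×9.8 = 667 → no gain ✓.
Moderate (own payoff 1255 − 115×9.8 = 128): to t=0 gives 397 → profitable ✗; to t=12.1 gives 1769 − 115×12.1 = 377.5 → profitable ✗.
Weak (own payoff 397): to t=9.8 gives 1255 − 171×9.8 = -420.8 → no gain ✓; to t=12.1 gives 1769 − 171×12.1 = -300.1 → no gain ✓.
4 of the 6 constraints hold; not an equilibrium.

4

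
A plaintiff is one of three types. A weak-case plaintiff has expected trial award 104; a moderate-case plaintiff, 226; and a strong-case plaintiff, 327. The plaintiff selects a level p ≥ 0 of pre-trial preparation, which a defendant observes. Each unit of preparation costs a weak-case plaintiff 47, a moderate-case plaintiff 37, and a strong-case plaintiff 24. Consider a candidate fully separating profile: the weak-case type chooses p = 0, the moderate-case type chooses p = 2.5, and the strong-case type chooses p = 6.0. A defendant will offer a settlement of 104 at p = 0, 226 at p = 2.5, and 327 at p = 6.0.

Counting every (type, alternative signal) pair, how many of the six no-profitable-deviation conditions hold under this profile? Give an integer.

Strong-case (own payoff 327 − 24×6.0 = 183): to p=0 gives 104 → no gain ✓; to p=2.5 gives 226 − 24×2.5 = 166 → no gain ✓.
Weak-case (own payoff 104): to p=2.5 gives 226 − 47×2.5 = 108.5 → profitable ✗; to p=6.0 gives 327 − 47×6.0 = 45 → no gain ✓.
Moderate-case (own payoff 226 − 37×2.5 = 133.5): to p=0 gives 104 → no gain ✓; to p=6.0 gives 327 − 37×6.0 = 105 → no gain ✓.
5 of the 6 constraints hold; not an equilibrium.

5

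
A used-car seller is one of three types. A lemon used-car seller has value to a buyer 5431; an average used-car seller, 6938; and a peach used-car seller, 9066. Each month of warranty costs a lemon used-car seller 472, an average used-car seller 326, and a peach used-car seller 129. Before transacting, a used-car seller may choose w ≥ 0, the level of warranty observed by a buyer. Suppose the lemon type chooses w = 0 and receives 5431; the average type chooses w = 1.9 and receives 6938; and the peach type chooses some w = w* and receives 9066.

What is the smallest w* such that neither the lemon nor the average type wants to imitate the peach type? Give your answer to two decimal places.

Average type (on-path payoff 6938 − 326×1.9 = 6318.6) won't mimic when 6318.6 ≥ 9066 − 326·w*, i.e. w* ≥ 8.43.
Lemon type (on-path payoff 5431) won't mimic when 5431 ≥ 9066 − 472·w*, i.e. w* ≥ 7.70.
Both must hold, so w* = max(7.70, 8.43) = 8.43. The average type's constraint binds.

8.43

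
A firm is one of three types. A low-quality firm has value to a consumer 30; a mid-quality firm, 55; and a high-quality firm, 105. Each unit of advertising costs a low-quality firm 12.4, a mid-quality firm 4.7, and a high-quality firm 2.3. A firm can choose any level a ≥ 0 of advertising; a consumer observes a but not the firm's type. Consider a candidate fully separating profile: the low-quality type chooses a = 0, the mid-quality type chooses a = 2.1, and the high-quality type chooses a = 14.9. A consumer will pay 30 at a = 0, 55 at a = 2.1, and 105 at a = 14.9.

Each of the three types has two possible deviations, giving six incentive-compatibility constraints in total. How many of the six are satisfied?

Mid-quality (own payoff 55 − 4.7×2.1 = 45.13): to a=0 gives 30 → no gain ✓; to a=14.9 gives 105 − 4.7×14.9 = 34.97 → no gain ✓.
High-quality (own payoff 105 − 2.3×14.9 = 70.73): to a=0 gives 30 → no gain ✓; to a=2.1 gives 55 − 2.3×2.1 = 50.17 → no gain ✓.
Low-quality (own payoff 30): to a=2.1 gives 55 − 12.4×2.1 = 28.96 → no gain ✓; to a=14.9 gives 105 − 12.4×14.9 = -79.76 → no gain ✓.
6 of the 6 constraints hold; this profile is a separating equilibrium.

6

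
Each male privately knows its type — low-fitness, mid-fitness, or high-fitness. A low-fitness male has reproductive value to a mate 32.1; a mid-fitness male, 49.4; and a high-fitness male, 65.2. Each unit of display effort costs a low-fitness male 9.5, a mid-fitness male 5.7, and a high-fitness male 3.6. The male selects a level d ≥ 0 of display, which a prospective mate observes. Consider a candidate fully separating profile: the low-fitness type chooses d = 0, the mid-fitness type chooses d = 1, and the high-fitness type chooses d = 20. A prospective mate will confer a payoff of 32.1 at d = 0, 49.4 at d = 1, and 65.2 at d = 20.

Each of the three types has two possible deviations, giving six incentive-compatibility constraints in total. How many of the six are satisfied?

3

High-fitness (own payoff 65.2 − 3.6×20 = -6.8): to d=0 gives 32.1 → profitable ✗; to d=1 gives 49.4 − 3.6×1 = 45.8 → profitable ✗.
Mid-fitness (own payoff 49.4 − 5.7×1 = 43.7): to d=0 gives 32.1 → no gain ✓; to d=20 gives 65.2 − 5.7×20 = -48.8 → no gain ✓.
Low-fitness (own payoff 32.1): to d=1 gives 49.4 − 9.5×1 = 39.9 → profitable ✗; to d=20 gives 65.2 − 9.5×20 = -124.8 → no gain ✓.
3 of the 6 constraints hold; not an equilibrium.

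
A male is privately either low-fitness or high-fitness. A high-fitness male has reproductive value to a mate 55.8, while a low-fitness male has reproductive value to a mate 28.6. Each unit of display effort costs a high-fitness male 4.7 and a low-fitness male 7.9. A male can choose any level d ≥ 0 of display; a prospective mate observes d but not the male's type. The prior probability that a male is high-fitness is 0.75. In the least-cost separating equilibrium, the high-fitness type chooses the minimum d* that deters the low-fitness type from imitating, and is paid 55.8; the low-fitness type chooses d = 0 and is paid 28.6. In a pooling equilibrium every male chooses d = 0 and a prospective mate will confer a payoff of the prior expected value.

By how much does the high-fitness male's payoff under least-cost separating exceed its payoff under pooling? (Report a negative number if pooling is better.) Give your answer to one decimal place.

Least-cost separating signal: d* solves 28.6 = 55.8 − 7.9·d*, so d* = (55.8 − 28.6)/7.9 ≈ 3.4430.
High-fitness type's separating payoff: 55.8 − 4.7 × d* = 55.8 − 4.7 × (55.8 − 28.6)/7.9 = 55.8 − 127.84/7.9 ≈ 39.618.
Pooling payoff: 0.75 × 55.8 + 0.25 × 28.6 = 49.
Difference: 39.618 − 49 = -9.382, i.e. -9.4 to one decimal place.
The high-fitness type would prefer the pooling outcome.

-9.4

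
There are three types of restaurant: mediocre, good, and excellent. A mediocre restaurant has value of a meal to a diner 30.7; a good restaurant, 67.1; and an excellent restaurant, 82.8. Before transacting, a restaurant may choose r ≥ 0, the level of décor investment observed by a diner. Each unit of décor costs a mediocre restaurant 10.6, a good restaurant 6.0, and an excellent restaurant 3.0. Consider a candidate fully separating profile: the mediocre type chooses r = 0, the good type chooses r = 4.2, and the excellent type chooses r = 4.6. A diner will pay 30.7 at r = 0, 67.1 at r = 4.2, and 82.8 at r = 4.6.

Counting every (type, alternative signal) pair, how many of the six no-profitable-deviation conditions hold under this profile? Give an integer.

Excellent (own payoff 82.8 − 3.0×4.6 = 69): to r=0 gives 30.7 → no gain ✓; to r=4.2 gives 67.1 − 3.0×4.2 = 54.5 → no gain ✓.
Good (own payoff 67.1 − 6.0×4.2 = 41.9): to r=0 gives 30.7 → no gain ✓; to r=4.6 gives 82.8 − 6.0×4.6 = 55.2 → profitable ✗.
Mediocre (own payoff 30.7): to r=4.2 gives 67.1 − 10.6×4.2 = 22.58 → no gain ✓; to r=4.6 gives 82.8 − 10.6×4.6 = 34.04 → profitable ✗.
4 of the 6 constraints hold; not an equilibrium.

4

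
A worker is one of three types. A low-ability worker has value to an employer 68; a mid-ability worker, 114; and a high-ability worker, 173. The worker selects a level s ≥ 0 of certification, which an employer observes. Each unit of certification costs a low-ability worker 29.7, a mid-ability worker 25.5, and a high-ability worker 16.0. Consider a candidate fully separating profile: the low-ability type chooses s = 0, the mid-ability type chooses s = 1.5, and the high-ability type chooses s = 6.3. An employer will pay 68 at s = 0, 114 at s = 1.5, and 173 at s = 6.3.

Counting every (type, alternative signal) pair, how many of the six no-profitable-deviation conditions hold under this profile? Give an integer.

4

High-ability (own payoff 173 − 16.0×6.3 = 72.2): to s=0 gives 68 → no gain ✓; to s=1.5 gives 114 − 16.0×1.5 = 90 → profitable ✗.
Low-ability (own payoff 68): to s=1.5 gives 114 − 29.7×1.5 = 69.45 → profitable ✗; to s=6.3 gives 173 − 29.7×6.3 = -14.11 → no gain ✓.
Mid-ability (own payoff 114 − 25.5×1.5 = 75.75): to s=0 gives 68 → no gain ✓; to s=6.3 gives 173 − 25.5×6.3 = 12.35 → no gain ✓.
4 of the 6 constraints hold; not an equilibrium.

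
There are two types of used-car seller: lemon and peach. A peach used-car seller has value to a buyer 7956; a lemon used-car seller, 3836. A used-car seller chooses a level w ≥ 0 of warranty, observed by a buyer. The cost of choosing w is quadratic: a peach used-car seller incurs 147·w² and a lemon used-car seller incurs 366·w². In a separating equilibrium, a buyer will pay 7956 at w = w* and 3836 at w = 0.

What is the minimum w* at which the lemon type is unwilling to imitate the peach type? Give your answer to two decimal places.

The lemon type at w = 0 receives 3836; imitating at w* yields 7956 − 366·w*².
Indifference: 3836 = 7956 − 366·w*², so w*² = (7956 − 3836) / 366 ≈ 11.2568.
w* = √11.2568 ≈ 3.36.

3.36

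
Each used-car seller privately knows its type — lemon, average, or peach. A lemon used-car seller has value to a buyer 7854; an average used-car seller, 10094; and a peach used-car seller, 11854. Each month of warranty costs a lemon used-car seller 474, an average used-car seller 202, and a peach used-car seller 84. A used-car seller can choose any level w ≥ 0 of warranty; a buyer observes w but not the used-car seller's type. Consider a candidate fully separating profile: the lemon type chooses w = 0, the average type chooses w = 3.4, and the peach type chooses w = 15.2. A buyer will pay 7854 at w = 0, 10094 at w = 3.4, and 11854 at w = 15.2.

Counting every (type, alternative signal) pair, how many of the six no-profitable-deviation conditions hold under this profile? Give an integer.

Lemon (own payoff 7854): to w=3.4 gives 10094 − 474×3.4 = 8482.4 → profitable ✗; to w=15.2 gives 11854 − 474×15.2 = 4649.2 → no gain ✓.
Peach (own payoff 11854 − 84×15.2 = 10577.2): to w=0 gives 7854 → no gain ✓; to w=3.4 gives 10094 − 84×3.4 = 9808.4 → no gain ✓.
Average (own payoff 10094 − 202×3.4 = 9407.2): to w=0 gives 7854 → no gain ✓; to w=15.2 gives 11854 − 202×15.2 = 8783.6 → no gain ✓.
5 of the 6 constraints hold; not an equilibrium.

5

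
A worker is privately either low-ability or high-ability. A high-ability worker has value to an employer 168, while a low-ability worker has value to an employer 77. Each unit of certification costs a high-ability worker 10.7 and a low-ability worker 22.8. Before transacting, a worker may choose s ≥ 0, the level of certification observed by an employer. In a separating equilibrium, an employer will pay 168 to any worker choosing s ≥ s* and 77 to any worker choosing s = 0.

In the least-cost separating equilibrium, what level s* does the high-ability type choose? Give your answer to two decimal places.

A low-ability worker choosing s = 0 receives 77.
Imitating at s* instead would pay 168 at cost 22.8·s*, netting 168 − 22.8·s*.
Indifference: 77 = 168 − 22.8·s*, so s* = (168 − 77) / 22.8 ≈ 3.99.
At s* the low-ability type's incentive constraint just binds; the high-ability type strictly prefers s* since its per-unit cost is lower.

3.99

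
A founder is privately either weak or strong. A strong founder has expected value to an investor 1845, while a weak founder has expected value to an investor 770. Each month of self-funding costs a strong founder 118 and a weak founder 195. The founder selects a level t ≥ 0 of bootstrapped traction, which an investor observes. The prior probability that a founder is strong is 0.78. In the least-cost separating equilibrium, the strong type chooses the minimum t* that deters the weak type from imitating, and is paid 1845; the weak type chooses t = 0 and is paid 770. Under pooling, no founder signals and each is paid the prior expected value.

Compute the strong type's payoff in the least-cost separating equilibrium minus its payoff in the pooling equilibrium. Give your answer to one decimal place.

-414.0

Least-cost separating signal: t* solves 770 = 1845 − 195·t*, so t* = (1845 − 770)/195 ≈ 5.5128.
Strong type's separating payoff: 1845 − 118 × t* = 1845 − 118 × (1845 − 770)/195 = 1845 − 126850/195 ≈ 1194.487.
Pooling payoff: 0.78 × 1845 + 0.22 × 770 = 1608.5.
Difference: 1194.487 − 1608.5 = -414.013, i.e. -414.0 to one decimal place.
The strong type would prefer the pooling outcome.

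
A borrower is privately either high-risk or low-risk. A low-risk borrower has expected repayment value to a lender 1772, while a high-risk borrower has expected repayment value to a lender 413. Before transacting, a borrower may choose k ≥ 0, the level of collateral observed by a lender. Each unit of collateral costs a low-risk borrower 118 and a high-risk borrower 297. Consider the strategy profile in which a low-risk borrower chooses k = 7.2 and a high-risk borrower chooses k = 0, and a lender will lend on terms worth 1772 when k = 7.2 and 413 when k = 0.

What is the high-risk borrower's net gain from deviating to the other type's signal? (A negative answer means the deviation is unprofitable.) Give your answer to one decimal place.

-779.4

Playing k = 0 the high-risk borrower receives 413.
Deviating to k = 7.2 brings payment 1772 at cost 297 × 7.2 = 2138.4, netting -366.4.
Gain from deviating: -366.4 − 413 = -779.4.
The gain is negative, so the high-risk type's incentive-compatibility constraint is satisfied.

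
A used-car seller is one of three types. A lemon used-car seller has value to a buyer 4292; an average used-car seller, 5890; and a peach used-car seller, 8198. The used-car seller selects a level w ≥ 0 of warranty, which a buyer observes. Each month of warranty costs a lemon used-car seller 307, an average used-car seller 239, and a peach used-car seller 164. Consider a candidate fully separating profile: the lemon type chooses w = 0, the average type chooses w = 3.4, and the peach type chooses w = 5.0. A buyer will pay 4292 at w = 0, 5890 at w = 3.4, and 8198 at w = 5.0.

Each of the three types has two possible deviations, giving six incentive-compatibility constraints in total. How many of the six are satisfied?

3

Peach (own payoff 8198 − 164×5.0 = 7378): to w=0 gives 4292 → no gain ✓; to w=3.4 gives 5890 − 164×3.4 = 5332.4 → no gain ✓.
Lemon (own payoff 4292): to w=3.4 gives 5890 − 307×3.4 = 4846.2 → profitable ✗; to w=5.0 gives 8198 − 307×5.0 = 6663 → profitable ✗.
Average (own payoff 5890 − 239×3.4 = 5077.4): to w=0 gives 4292 → no gain ✓; to w=5.0 gives 8198 − 239×5.0 = 7003 → profitable ✗.
3 of the 6 constraints hold; not an equilibrium.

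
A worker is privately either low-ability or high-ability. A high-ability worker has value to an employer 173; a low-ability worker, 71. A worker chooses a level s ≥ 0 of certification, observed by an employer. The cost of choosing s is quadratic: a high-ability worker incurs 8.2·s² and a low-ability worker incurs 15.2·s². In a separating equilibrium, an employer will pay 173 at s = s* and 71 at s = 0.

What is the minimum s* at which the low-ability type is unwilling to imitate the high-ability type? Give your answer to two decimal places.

2.59

The low-ability type at s = 0 receives 71; imitating at s* yields 173 − 15.2·s*².
Indifference: 71 = 173 − 15.2·s*², so s*² = (173 − 71) / 15.2 ≈ 6.7105.
s* = √6.7105 ≈ 2.59.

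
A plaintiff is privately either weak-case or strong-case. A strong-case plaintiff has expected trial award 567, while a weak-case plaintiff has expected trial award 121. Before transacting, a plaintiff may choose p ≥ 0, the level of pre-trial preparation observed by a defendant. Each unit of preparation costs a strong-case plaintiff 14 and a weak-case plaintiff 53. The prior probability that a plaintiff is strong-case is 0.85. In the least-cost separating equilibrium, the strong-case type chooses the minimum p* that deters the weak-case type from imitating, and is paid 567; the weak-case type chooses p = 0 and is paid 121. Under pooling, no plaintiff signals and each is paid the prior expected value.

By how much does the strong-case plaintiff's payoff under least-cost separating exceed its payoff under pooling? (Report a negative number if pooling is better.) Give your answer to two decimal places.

-50.91

Least-cost separating signal: p* solves 121 = 567 − 53·p*, so p* = (567 − 121)/53 ≈ 8.4151.
Strong-case type's separating payoff: 567 − 14 × p* = 567 − 14 × (567 − 121)/53 = 567 − 6244/53 ≈ 449.1887.
Pooling payoff: 0.85 × 567 + 0.15 × 121 = 500.1.
Difference: 449.1887 − 500.1 = -50.9113, i.e. -50.91 to two decimal places.
The strong-case type would prefer the pooling outcome.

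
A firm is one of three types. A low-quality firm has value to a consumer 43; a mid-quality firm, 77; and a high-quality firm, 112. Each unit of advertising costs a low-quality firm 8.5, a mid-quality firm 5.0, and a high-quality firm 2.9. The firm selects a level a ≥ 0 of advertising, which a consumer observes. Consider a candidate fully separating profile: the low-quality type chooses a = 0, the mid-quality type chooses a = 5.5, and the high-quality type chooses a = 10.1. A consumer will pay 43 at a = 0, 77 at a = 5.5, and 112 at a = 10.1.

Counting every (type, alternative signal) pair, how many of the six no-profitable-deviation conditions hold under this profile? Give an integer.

Mid-quality (own payoff 77 − 5.0×5.5 = 49.5): to a=0 gives 43 → no gain ✓; to a=10.1 gives 112 − 5.0×10.1 = 61.5 → profitable ✗.
High-quality (own payoff 112 − 2.9×10.1 = 82.71): to a=0 gives 43 → no gain ✓; to a=5.5 gives 77 − 2.9×5.5 = 61.05 → no gain ✓.
Low-quality (own payoff 43): to a=5.5 gives 77 − 8.5×5.5 = 30.25 → no gain ✓; to a=10.1 gives 112 − 8.5×10.1 = 26.15 → no gain ✓.
5 of the 6 constraints hold; not an equilibrium.

5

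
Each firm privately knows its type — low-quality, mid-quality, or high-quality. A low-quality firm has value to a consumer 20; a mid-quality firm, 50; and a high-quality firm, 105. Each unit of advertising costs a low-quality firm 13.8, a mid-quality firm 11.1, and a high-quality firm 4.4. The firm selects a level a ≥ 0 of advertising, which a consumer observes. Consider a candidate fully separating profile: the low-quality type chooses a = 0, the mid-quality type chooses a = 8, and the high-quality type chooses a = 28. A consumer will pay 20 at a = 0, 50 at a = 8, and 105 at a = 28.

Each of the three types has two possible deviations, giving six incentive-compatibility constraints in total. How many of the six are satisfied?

3

Mid-quality (own payoff 50 − 11.1×8 = -38.8): to a=0 gives 20 → profitable ✗; to a=28 gives 105 − 11.1×28 = -205.8 → no gain ✓.
Low-quality (own payoff 20): to a=8 gives 50 − 13.8×8 = -60.4 → no gain ✓; to a=28 gives 105 − 13.8×28 = -281.4 → no gain ✓.
High-quality (own payoff 105 − 4.4×28 = -18.2): to a=0 gives 20 → profitable ✗; to a=8 gives 50 − 4.4×8 = 14.8 → profitable ✗.
3 of the 6 constraints hold; not an equilibrium.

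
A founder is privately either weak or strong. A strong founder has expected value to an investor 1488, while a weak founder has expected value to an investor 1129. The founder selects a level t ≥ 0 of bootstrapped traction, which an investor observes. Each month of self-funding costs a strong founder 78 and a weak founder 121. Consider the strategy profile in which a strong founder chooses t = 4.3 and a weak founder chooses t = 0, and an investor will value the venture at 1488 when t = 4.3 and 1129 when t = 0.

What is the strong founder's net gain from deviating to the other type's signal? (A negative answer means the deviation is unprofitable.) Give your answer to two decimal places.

-23.60

Playing t = 4.3 the strong founder receives 1488 − 78 × 4.3 = 1152.6.
Deviating to t = 0 yields 1129 instead.
Gain from deviating: 1129 − 1152.6 = -23.60.
The gain is negative, so the strong type's incentive-compatibility constraint is satisfied.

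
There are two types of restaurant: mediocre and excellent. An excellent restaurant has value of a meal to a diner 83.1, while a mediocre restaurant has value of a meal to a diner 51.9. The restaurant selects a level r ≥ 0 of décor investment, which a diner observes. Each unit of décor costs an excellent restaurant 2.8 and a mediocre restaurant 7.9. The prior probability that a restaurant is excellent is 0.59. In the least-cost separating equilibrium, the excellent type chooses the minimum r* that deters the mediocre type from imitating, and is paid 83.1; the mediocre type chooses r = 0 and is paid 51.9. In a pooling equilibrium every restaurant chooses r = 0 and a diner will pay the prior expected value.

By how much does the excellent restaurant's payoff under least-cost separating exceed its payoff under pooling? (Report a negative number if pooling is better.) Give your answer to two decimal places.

1.73

Least-cost separating signal: r* solves 51.9 = 83.1 − 7.9·r*, so r* = (83.1 − 51.9)/7.9 ≈ 3.9494.
Excellent type's separating payoff: 83.1 − 2.8 × r* = 83.1 − 2.8 × (83.1 − 51.9)/7.9 = 83.1 − 87.36/7.9 ≈ 72.0418.
Pooling payoff: 0.59 × 83.1 + 0.41 × 51.9 = 70.308.
Difference: 72.0418 − 70.308 = 1.7338, i.e. 1.73 to two decimal places.
The excellent type prefers to separate.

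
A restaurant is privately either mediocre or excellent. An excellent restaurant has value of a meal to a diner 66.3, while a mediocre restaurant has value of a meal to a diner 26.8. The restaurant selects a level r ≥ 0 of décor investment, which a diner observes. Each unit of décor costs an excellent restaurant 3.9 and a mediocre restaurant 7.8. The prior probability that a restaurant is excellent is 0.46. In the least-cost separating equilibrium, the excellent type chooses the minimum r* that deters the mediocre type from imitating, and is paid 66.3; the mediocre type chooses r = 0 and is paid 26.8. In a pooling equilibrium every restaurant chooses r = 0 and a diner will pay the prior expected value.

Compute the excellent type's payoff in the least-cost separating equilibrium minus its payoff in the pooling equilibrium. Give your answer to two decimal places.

Least-cost separating signal: r* solves 26.8 = 66.3 − 7.8·r*, so r* = (66.3 − 26.8)/7.8 ≈ 5.0641.
Excellent type's separating payoff: 66.3 − 3.9 × r* = 66.3 − 3.9 × (66.3 − 26.8)/7.8 = 66.3 − 154.05/7.8 = 46.55.
Pooling payoff: 0.46 × 66.3 + 0.54 × 26.8 = 44.97.
Difference: 46.55 − 44.97 = 1.58.
The excellent type prefers to separate.

1.58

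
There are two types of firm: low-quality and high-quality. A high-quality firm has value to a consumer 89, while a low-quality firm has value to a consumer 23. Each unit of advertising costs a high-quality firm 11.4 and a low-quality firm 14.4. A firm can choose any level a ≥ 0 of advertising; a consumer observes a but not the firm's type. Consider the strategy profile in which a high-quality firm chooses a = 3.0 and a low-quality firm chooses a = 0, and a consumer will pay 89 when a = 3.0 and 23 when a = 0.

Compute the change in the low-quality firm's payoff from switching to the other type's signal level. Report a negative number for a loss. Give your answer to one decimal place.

22.8

Playing a = 0 the low-quality firm receives 23.
Deviating to a = 3.0 brings payment 89 at cost 14.4 × 3.0 = 43.2, netting 45.8.
Gain from deviating: 45.8 − 23 = 22.8.
The gain is positive, so the low-quality type's incentive-compatibility constraint is violated — this profile is not a separating equilibrium.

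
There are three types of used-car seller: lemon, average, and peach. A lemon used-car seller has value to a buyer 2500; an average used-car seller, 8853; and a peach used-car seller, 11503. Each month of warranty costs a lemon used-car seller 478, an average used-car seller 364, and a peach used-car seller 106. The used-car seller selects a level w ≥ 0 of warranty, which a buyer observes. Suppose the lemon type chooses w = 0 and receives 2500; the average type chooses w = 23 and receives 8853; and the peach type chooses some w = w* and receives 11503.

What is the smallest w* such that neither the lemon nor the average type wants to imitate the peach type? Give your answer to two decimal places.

30.28

Average type (on-path payoff 8853 − 364×23 = 481) won't mimic when 481 ≥ 11503 − 364·w*, i.e. w* ≥ 30.28.
Lemon type (on-path payoff 2500) won't mimic when 2500 ≥ 11503 − 478·w*, i.e. w* ≥ 18.83.
Both must hold, so w* = max(18.83, 30.28) = 30.28. The average type's constraint binds.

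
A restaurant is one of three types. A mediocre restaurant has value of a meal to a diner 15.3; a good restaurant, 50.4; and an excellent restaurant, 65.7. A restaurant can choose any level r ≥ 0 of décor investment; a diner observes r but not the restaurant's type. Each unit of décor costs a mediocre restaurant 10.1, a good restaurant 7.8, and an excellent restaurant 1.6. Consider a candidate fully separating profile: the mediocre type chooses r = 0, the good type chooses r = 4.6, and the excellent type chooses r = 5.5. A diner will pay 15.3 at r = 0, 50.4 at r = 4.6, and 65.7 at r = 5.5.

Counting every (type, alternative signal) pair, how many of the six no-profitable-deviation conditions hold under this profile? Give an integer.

4

Excellent (own payoff 65.7 − 1.6×5.5 = 56.9): to r=0 gives 15.3 → no gain ✓; to r=4.6 gives 50.4 − 1.6×4.6 = 43.04 → no gain ✓.
Mediocre (own payoff 15.3): to r=4.6 gives 50.4 − 10.1×4.6 = 3.94 → no gain ✓; to r=5.5 gives 65.7 − 10.1×5.5 = 10.15 → no gain ✓.
Good (own payoff 50.4 − 7.8×4.6 = 14.52): to r=0 gives 15.3 → profitable ✗; to r=5.5 gives 65.7 − 7.8×5.5 = 22.8 → profitable ✗.
4 of the 6 constraints hold; not an equilibrium.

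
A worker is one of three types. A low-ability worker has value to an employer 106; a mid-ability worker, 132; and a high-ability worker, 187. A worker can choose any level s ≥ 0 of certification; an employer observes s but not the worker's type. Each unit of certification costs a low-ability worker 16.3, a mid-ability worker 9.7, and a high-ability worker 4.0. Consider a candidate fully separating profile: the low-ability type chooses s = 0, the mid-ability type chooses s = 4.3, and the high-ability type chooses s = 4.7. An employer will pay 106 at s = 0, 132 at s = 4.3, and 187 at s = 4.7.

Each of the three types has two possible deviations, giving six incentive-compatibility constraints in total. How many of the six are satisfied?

3

Mid-ability (own payoff 132 − 9.7×4.3 = 90.29): to s=0 gives 106 → profitable ✗; to s=4.7 gives 187 − 9.7×4.7 = 141.41 → profitable ✗.
Low-ability (own payoff 106): to s=4.3 gives 132 − 16.3×4.3 = 61.91 → no gain ✓; to s=4.7 gives 187 − 16.3×4.7 = 110.39 → profitable ✗.
High-ability (own payoff 187 − 4.0×4.7 = 168.2): to s=0 gives 106 → no gain ✓; to s=4.3 gives 132 − 4.0×4.3 = 114.8 → no gain ✓.
3 of the 6 constraints hold; not an equilibrium.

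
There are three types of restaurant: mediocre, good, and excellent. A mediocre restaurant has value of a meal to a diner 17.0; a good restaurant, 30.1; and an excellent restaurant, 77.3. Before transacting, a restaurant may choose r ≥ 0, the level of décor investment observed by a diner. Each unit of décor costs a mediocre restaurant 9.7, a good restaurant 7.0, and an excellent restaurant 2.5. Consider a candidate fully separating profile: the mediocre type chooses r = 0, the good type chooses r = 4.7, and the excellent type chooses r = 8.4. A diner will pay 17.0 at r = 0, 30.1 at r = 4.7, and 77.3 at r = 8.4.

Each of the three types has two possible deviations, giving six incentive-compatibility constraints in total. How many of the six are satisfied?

Mediocre (own payoff 17.0): to r=4.7 gives 30.1 − 9.7×4.7 = -15.49 → no gain ✓; to r=8.4 gives 77.3 − 9.7×8.4 = -4.18 → no gain ✓.
Good (own payoff 30.1 − 7.0×4.7 = -2.8): to r=0 gives 17.0 → profitable ✗; to r=8.4 gives 77.3 − 7.0×8.4 = 18.5 → profitable ✗.
Excellent (own payoff 77.3 − 2.5×8.4 = 56.3): to r=0 gives 17.0 → no gain ✓; to r=4.7 gives 30.1 − 2.5×4.7 = 18.35 → no gain ✓.
4 of the 6 constraints hold; not an equilibrium.

4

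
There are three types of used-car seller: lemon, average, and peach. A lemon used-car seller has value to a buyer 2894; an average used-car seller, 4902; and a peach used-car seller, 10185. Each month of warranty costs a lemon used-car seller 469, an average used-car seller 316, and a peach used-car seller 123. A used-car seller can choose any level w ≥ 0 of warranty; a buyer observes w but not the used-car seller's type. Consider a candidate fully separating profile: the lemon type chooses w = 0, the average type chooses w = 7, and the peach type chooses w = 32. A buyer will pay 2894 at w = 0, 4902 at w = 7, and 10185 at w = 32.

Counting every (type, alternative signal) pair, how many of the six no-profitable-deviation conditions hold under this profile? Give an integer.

Lemon (own payoff 2894): to w=7 gives 4902 − 469×7 = 1619 → no gain ✓; to w=32 gives 10185 − 469×32 = -4823 → no gain ✓.
Peach (own payoff 10185 − 123×32 = 6249): to w=0 gives 2894 → no gain ✓; to w=7 gives 4902 − 123×7 = 4041 → no gain ✓.
Average (own payoff 4902 − 316×7 = 2690): to w=0 gives 2894 → profitable ✗; to w=32 gives 10185 − 316×32 = 73 → no gain ✓.
5 of the 6 constraints hold; not an equilibrium.

5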